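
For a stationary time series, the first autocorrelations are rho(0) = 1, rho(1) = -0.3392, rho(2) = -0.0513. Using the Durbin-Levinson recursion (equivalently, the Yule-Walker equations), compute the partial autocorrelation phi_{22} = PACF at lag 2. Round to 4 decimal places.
\phi_{22} = -0.1880

The PACF at lag k is phi_{kk}, the last component of the solution
to the Yule-Walker system G_k phi = r_k where
  (G_k)_{ij} = rho(|i - j|), (r_k)_i = rho(i), i,j = 1..k.
Equivalently, Durbin-Levinson gives phi_{kk} iteratively:
  phi_{11} = rho(1)
  phi_{kk} = [rho(k) - sum_{j=1..k-1} phi_{k-1,j} rho(k-j)]
            / [1 - sum_{j=1..k-1} phi_{k-1,j} rho(j)],
  phi_{k,j} = phi_{k-1,j} - phi_{kk} phi_{k-1,k-j},  j = 1..k-1.
Step k = 1:
  phi_11 = rho(1) = -0.3392.
Step k = 2:
  phi_22 = [rho(2) - phi_11 rho(1)] / [1 - phi_11 rho(1)] = [-0.0513 - (-0.3392)(-0.3392)] / [1 - (-0.3392)(-0.3392)]
         = -0.16635664 / 0.88494336 = -0.188.
Therefore phi_{22} = -0.1880.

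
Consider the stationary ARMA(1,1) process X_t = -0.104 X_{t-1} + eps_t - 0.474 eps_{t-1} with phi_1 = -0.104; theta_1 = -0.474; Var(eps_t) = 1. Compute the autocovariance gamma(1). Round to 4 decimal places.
\gamma(1) = -0.6131

Multiply the model equation by X_{t-k} and take expectations. With theta_0 = psi_0 = 1 and psi_j the MA(infinity) weights, this gives
  gamma(k) - sum_i phi_i gamma(k-i) = c_k,
  c_k = sigma^2 * sum_{j=k..q} theta_j psi_{j-k}   (c_k = 0 for k > q),
using gamma(-m) = gamma(m).
psi-weights needed (psi_j = theta_j + sum_i phi_i psi_{j-i}):
  psi_1 = theta_1 + phi_1 = -0.474 + (-0.104) = -0.578
Right-hand sides:
  c_0 = sigma^2 (1 + theta_1 psi_1) = 1 * (1 + (-0.474)(-0.578)) = 1 * 1.273972 = 1.273972
  c_1 = sigma^2 theta_1 = 1 * (-0.474) = -0.474
  c_2 = 0
Equations for k = 0 and k = 1 (AR order 1):
  gamma(0) = phi_1 gamma(1) + c_0
  gamma(1) = phi_1 gamma(0) + c_1
Substituting the second into the first: gamma(0) (1 - phi_1^2) = c_0 + phi_1 c_1, so
  gamma(0) = (c_0 + phi_1 c_1) / (1 - phi_1^2) = (1.273972 + (-0.104)(-0.474)) / (1 - (-0.104)^2) = 1.323268 / 0.989184 = 1.337737.
  gamma(1) = phi_1 gamma(0) + c_1 = (-0.104)(1.337737) + (-0.474) = -0.613125.
Therefore gamma(1) = -0.6131 (to 4 decimal places).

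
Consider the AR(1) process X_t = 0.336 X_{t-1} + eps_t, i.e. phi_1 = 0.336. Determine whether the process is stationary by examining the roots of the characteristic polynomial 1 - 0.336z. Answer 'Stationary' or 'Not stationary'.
\text{Stationary}

The AR(p) characteristic polynomial is P(z) = 1 - 0.336z.
Stationarity requires all roots to lie outside the unit circle, i.e. |z| > 1 for every root.
This is linear in z: 1 + (-0.336) z = 0  =>  z = -1/(-0.336) = 2.97619,  |z| = 2.97619.
Moduli of all roots: 2.9762.
All moduli strictly greater than 1? Yes.
Verdict: Stationary.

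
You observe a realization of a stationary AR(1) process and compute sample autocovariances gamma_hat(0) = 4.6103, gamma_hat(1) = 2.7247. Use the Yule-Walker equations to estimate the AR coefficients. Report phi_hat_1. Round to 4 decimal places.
\hat\phi_{1} = 0.5910

The Yule-Walker equations for an AR(p) process read, in matrix form,
  Gamma_p phi = r_p,   with   (Gamma_p)_{ij} = gamma(|i - j|),
                       (r_p)_i = gamma(i),   i,j = 1..p.
Substitute the sample gammas (Toeplitz matrix and right-hand side of size 1):
  Gamma_p = [[4.6103]]
  r_p     = [2.7247]
With p = 1 this is the single equation gamma(0) phi_1 = gamma(1):
  phi_hat_1 = gamma(1) / gamma(0) = 2.7247 / 4.6103 = 0.5910.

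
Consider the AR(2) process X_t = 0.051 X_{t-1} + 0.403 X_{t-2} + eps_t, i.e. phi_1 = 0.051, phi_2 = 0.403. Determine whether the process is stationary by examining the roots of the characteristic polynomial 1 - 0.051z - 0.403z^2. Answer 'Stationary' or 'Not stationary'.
\text{Stationary}

The AR(p) characteristic polynomial is P(z) = 1 - 0.051z - 0.403z^2.
Stationarity requires all roots to lie outside the unit circle, i.e. |z| > 1 for every root.
Set 1 + (-0.051) z + (-0.403) z^2 = 0, i.e. a z^2 + b z + c = 0 with a = -0.403, b = -0.051, c = 1.
Discriminant D = b^2 - 4ac = (-0.051)^2 - 4*(-0.403)*1 = 0.002601 - (-1.612) = 1.614601.
D >= 0, so the roots are real: z = (-b +/- sqrt(D)) / (2a) = (0.051 +/- 1.27067) / (-0.806).
  z_1 = (0.051 + 1.27067) / (-0.806) = -1.6398,   |z_1| = 1.6398.
  z_2 = (0.051 - 1.27067) / (-0.806) = 1.5132,   |z_2| = 1.5132.
Moduli of all roots: 1.6398, 1.5132.
All moduli strictly greater than 1? Yes.
Verdict: Stationary.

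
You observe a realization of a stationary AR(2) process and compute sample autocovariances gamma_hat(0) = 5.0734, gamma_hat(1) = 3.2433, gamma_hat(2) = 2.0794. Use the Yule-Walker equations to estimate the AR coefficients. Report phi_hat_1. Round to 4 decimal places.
\hat\phi_{1} = 0.6380

The Yule-Walker equations for an AR(p) process read, in matrix form,
  Gamma_p phi = r_p,   with   (Gamma_p)_{ij} = gamma(|i - j|),
                       (r_p)_i = gamma(i),   i,j = 1..p.
Substitute the sample gammas (Toeplitz matrix and right-hand side of size 2):
  Gamma_p = [[5.0734, 3.2433], [3.2433, 5.0734]]
  r_p     = [3.2433, 2.0794]
Written out:
  5.0734 phi_1 + 3.2433 phi_2 = 3.2433
  3.2433 phi_1 + 5.0734 phi_2 = 2.0794
Solve by Cramer's rule:
  det = gamma(0)^2 - gamma(1)^2 = (5.0734)^2 - (3.2433)^2 = 25.73938756 - 10.51899489 = 15.22039267
  phi_hat_1 = [gamma(1) gamma(0) - gamma(1) gamma(2)] / det = [(3.2433)(5.0734) - (3.2433)(2.0794)] / 15.22039267 = 9.7104402 / 15.22039267 = 0.638
  phi_hat_2 = [gamma(0) gamma(2) - gamma(1)^2] / det = [(5.0734)(2.0794) - (3.2433)^2] / 15.22039267 = 0.03063307 / 15.22039267 = 0.002
So phi_hat = [0.6380, 0.0020].
Therefore phi_hat_1 = 0.6380.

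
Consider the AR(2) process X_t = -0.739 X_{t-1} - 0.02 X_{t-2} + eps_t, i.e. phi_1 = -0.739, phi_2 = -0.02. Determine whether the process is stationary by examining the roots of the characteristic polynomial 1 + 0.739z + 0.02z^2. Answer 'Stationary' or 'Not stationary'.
\text{Stationary}

The AR(p) characteristic polynomial is P(z) = 1 + 0.739z + 0.02z^2.
Stationarity requires all roots to lie outside the unit circle, i.e. |z| > 1 for every root.
Set 1 + (0.739) z + (0.02) z^2 = 0, i.e. a z^2 + b z + c = 0 with a = 0.02, b = 0.739, c = 1.
Discriminant D = b^2 - 4ac = (0.739)^2 - 4*(0.02)*1 = 0.546121 - (0.08) = 0.466121.
D >= 0, so the roots are real: z = (-b +/- sqrt(D)) / (2a) = (-0.739 +/- 0.682731) / (0.04).
  z_1 = (-0.739 + 0.682731) / (0.04) = -1.4067,   |z_1| = 1.4067.
  z_2 = (-0.739 - 0.682731) / (0.04) = -35.5433,   |z_2| = 35.5433.
Moduli of all roots: 1.4067, 35.5433.
All moduli strictly greater than 1? Yes.
Verdict: Stationary.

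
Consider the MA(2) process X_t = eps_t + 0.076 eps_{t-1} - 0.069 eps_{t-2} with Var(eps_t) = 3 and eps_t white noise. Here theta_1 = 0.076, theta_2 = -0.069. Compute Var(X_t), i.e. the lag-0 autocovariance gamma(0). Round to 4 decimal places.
\gamma(0) = 3.0316

For an MA(q) process X_t = eps_t + sum_i theta_i eps_{t-i} with
Var(eps_t) = sigma^2, the variance is
  gamma(0) = sigma^2 * (1 + sum_i theta_i^2).
  sum_i theta_i^2 = (0.076)^2 + (-0.069)^2 = 0.005776 + 0.004761 = 0.010537.
  gamma(0) = 3 * (1 + 0.010537) = 3 * 1.010537 = 3.031611, which rounds to 3.0316.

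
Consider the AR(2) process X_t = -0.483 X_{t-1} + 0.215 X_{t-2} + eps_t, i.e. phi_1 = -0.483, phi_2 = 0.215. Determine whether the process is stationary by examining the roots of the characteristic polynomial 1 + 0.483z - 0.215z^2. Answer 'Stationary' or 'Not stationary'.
\text{Stationary}

The AR(p) characteristic polynomial is P(z) = 1 + 0.483z - 0.215z^2.
Stationarity requires all roots to lie outside the unit circle, i.e. |z| > 1 for every root.
Set 1 + (0.483) z + (-0.215) z^2 = 0, i.e. a z^2 + b z + c = 0 with a = -0.215, b = 0.483, c = 1.
Discriminant D = b^2 - 4ac = (0.483)^2 - 4*(-0.215)*1 = 0.233289 - (-0.86) = 1.093289.
D >= 0, so the roots are real: z = (-b +/- sqrt(D)) / (2a) = (-0.483 +/- 1.045605) / (-0.43).
  z_1 = (-0.483 + 1.045605) / (-0.43) = -1.3084,   |z_1| = 1.3084.
  z_2 = (-0.483 - 1.045605) / (-0.43) = 3.5549,   |z_2| = 3.5549.
Moduli of all roots: 1.3084, 3.5549.
All moduli strictly greater than 1? Yes.
Verdict: Stationary.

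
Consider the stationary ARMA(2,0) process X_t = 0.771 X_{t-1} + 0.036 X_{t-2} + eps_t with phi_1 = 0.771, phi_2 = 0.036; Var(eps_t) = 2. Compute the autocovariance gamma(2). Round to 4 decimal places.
\gamma(2) = 3.6271

Multiply the model equation by X_{t-k} and take expectations. With theta_0 = psi_0 = 1 and psi_j the MA(infinity) weights, this gives
  gamma(k) - sum_i phi_i gamma(k-i) = c_k,
  c_k = sigma^2 * sum_{j=k..q} theta_j psi_{j-k}   (c_k = 0 for k > q),
using gamma(-m) = gamma(m).
Pure AR (q = 0): c_0 = sigma^2 = 2, c_k = 0 for k >= 1.
Equations for k = 0, 1, 2 (AR order 2, c_2 = 0):
  (E0) gamma(0) = phi_1 gamma(1) + phi_2 gamma(2) + c_0
  (E1) gamma(1) = phi_1 gamma(0) + phi_2 gamma(1) + c_1
  (E2) gamma(2) = phi_1 gamma(1) + phi_2 gamma(0)
From (E1): gamma(1) = A gamma(0) + B with
  A = phi_1 / (1 - phi_2) = 0.771 / 0.964 = 0.799793,   B = c_1 / (1 - phi_2) = 0 / 0.964 = 0.
Insert (E2) into (E0): gamma(0) (1 - phi_2^2) = phi_1 (1 + phi_2) gamma(1) + c_0.
  phi_1 (1 + phi_2) = (0.771)(1.036) = 0.798756,   1 - phi_2^2 = 0.998704.
Replace gamma(1) by A gamma(0) + B and collect gamma(0):
  gamma(0) [0.998704 - (0.798756)(0.799793)] = c_0 = 2
  gamma(0) * 0.359865 = 2
  gamma(0) = 2 / 0.359865 = 5.557641.
  gamma(1) = A gamma(0) = (0.799793)(5.557641) = 4.44496.
  gamma(2) = phi_1 gamma(1) + phi_2 gamma(0) = (0.771)(4.44496) + (0.036)(5.557641) = 3.627139.
Therefore gamma(2) = 3.6271 (to 4 decimal places).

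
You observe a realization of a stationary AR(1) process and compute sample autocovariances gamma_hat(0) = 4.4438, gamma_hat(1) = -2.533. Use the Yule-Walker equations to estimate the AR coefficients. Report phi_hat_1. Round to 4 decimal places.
\hat\phi_{1} = -0.5700

The Yule-Walker equations for an AR(p) process read, in matrix form,
  Gamma_p phi = r_p,   with   (Gamma_p)_{ij} = gamma(|i - j|),
                       (r_p)_i = gamma(i),   i,j = 1..p.
Substitute the sample gammas (Toeplitz matrix and right-hand side of size 1):
  Gamma_p = [[4.4438]]
  r_p     = [-2.533]
With p = 1 this is the single equation gamma(0) phi_1 = gamma(1):
  phi_hat_1 = gamma(1) / gamma(0) = -2.533 / 4.4438 = -0.5700.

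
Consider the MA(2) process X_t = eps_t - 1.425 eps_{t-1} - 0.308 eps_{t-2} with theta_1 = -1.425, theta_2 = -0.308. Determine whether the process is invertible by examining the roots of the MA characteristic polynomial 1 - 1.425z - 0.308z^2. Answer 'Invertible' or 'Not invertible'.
\text{Not invertible}

The MA(q) characteristic polynomial is P(z) = 1 - 1.425z - 0.308z^2.
Invertibility requires all roots to lie outside the unit circle, i.e. |z| > 1 for every root.
Set 1 + (-1.425) z + (-0.308) z^2 = 0, i.e. a z^2 + b z + c = 0 with a = -0.308, b = -1.425, c = 1.
Discriminant D = b^2 - 4ac = (-1.425)^2 - 4*(-0.308)*1 = 2.030625 - (-1.232) = 3.262625.
D >= 0, so the roots are real: z = (-b +/- sqrt(D)) / (2a) = (1.425 +/- 1.806274) / (-0.616).
  z_1 = (1.425 + 1.806274) / (-0.616) = -5.2456,   |z_1| = 5.2456.
  z_2 = (1.425 - 1.806274) / (-0.616) = 0.619,   |z_2| = 0.619.
Moduli of all roots: 5.2456, 0.6190.
All moduli strictly greater than 1? No.
Verdict: Not invertible.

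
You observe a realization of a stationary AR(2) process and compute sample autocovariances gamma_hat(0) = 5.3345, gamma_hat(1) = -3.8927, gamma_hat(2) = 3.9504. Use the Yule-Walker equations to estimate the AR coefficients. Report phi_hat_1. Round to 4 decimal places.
\hat\phi_{1} = -0.4050

The Yule-Walker equations for an AR(p) process read, in matrix form,
  Gamma_p phi = r_p,   with   (Gamma_p)_{ij} = gamma(|i - j|),
                       (r_p)_i = gamma(i),   i,j = 1..p.
Substitute the sample gammas (Toeplitz matrix and right-hand side of size 2):
  Gamma_p = [[5.3345, -3.8927], [-3.8927, 5.3345]]
  r_p     = [-3.8927, 3.9504]
Written out:
  5.3345 phi_1 - 3.8927 phi_2 = -3.8927
  -3.8927 phi_1 + 5.3345 phi_2 = 3.9504
Solve by Cramer's rule:
  det = gamma(0)^2 - gamma(1)^2 = (5.3345)^2 - (-3.8927)^2 = 28.45689025 - 15.15311329 = 13.30377696
  phi_hat_1 = [gamma(1) gamma(0) - gamma(1) gamma(2)] / det = [(-3.8927)(5.3345) - (-3.8927)(3.9504)] / 13.30377696 = -5.38788607 / 13.30377696 = -0.405
  phi_hat_2 = [gamma(0) gamma(2) - gamma(1)^2] / det = [(5.3345)(3.9504) - (-3.8927)^2] / 13.30377696 = 5.92029551 / 13.30377696 = 0.445
So phi_hat = [-0.4050, 0.4450].
Therefore phi_hat_1 = -0.4050.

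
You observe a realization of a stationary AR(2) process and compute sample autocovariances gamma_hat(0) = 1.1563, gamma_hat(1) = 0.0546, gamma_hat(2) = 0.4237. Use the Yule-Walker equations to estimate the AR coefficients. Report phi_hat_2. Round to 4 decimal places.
\hat\phi_{2} = 0.3650

The Yule-Walker equations for an AR(p) process read, in matrix form,
  Gamma_p phi = r_p,   with   (Gamma_p)_{ij} = gamma(|i - j|),
                       (r_p)_i = gamma(i),   i,j = 1..p.
Substitute the sample gammas (Toeplitz matrix and right-hand side of size 2):
  Gamma_p = [[1.1563, 0.0546], [0.0546, 1.1563]]
  r_p     = [0.0546, 0.4237]
Written out:
  1.1563 phi_1 + 0.0546 phi_2 = 0.0546
  0.0546 phi_1 + 1.1563 phi_2 = 0.4237
Solve by Cramer's rule:
  det = gamma(0)^2 - gamma(1)^2 = (1.1563)^2 - (0.0546)^2 = 1.33702969 - 0.00298116 = 1.33404853
  phi_hat_1 = [gamma(1) gamma(0) - gamma(1) gamma(2)] / det = [(0.0546)(1.1563) - (0.0546)(0.4237)] / 1.33404853 = 0.03999996 / 1.33404853 = 0.03
  phi_hat_2 = [gamma(0) gamma(2) - gamma(1)^2] / det = [(1.1563)(0.4237) - (0.0546)^2] / 1.33404853 = 0.48694315 / 1.33404853 = 0.365
So phi_hat = [0.0300, 0.3650].
Therefore phi_hat_2 = 0.3650.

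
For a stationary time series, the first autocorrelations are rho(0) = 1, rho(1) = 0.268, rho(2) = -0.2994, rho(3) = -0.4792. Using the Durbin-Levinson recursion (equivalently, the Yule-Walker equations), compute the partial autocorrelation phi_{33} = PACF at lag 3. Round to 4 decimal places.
\phi_{33} = -0.3331

The PACF at lag k is phi_{kk}, the last component of the solution
to the Yule-Walker system G_k phi = r_k where
  (G_k)_{ij} = rho(|i - j|), (r_k)_i = rho(i), i,j = 1..k.
Equivalently, Durbin-Levinson gives phi_{kk} iteratively:
  phi_{11} = rho(1)
  phi_{kk} = [rho(k) - sum_{j=1..k-1} phi_{k-1,j} rho(k-j)]
            / [1 - sum_{j=1..k-1} phi_{k-1,j} rho(j)],
  phi_{k,j} = phi_{k-1,j} - phi_{kk} phi_{k-1,k-j},  j = 1..k-1.
Step k = 1:
  phi_11 = rho(1) = 0.268.
Step k = 2:
  phi_22 = [rho(2) - phi_11 rho(1)] / [1 - phi_11 rho(1)] = [-0.2994 - (0.268)(0.268)] / [1 - (0.268)(0.268)]
         = -0.371224 / 0.928176 = -0.39995.
  Update: phi_21 = phi_11 - phi_22 phi_11 = 0.268 - (-0.39995)(0.268) = 0.375187.
Step k = 3:
  phi_33 = [rho(3) - phi_21 rho(2) - phi_22 rho(1)] / [1 - phi_21 rho(1) - phi_22 rho(2)]
    numerator   = -0.4792 - (0.375187)(-0.2994) - (-0.39995)(0.268) = -0.25968253
    denominator = 1 - (0.375187)(0.268) - (-0.39995)(-0.2994) = 0.77970496
  phi_33 = -0.25968253 / 0.77970496 = -0.3331.
Therefore phi_{33} = -0.3331.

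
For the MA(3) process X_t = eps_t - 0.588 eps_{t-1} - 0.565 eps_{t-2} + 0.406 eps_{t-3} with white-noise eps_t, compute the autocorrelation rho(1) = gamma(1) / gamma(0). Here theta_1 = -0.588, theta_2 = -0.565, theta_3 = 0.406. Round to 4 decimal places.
\rho(1) = -0.2651

For an MA(q) process with theta_0 = 1, the autocovariance is
  gamma(k) = sigma^2 * sum_{i=0..q-k} theta_i * theta_{i+k},
and rho(k) = gamma(k) / gamma(0). Sigma^2 cancels.
  numerator   = (1)*(-0.588) + (-0.588)*(-0.565) + (-0.565)*(0.406) = -0.48517.
  denominator = (1)^2 + (-0.588)^2 + (-0.565)^2 + (0.406)^2 = 1.829805.
  rho(1) = -0.48517 / 1.829805 = -0.2651.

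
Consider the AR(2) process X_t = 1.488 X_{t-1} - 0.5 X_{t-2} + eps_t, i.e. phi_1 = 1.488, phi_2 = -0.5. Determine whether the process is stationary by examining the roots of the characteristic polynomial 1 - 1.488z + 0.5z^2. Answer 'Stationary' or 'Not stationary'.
\text{Stationary}

The AR(p) characteristic polynomial is P(z) = 1 - 1.488z + 0.5z^2.
Stationarity requires all roots to lie outside the unit circle, i.e. |z| > 1 for every root.
Set 1 + (-1.488) z + (0.5) z^2 = 0, i.e. a z^2 + b z + c = 0 with a = 0.5, b = -1.488, c = 1.
Discriminant D = b^2 - 4ac = (-1.488)^2 - 4*(0.5)*1 = 2.214144 - (2) = 0.214144.
D >= 0, so the roots are real: z = (-b +/- sqrt(D)) / (2a) = (1.488 +/- 0.462757) / (1).
  z_1 = (1.488 + 0.462757) / (1) = 1.9508,   |z_1| = 1.9508.
  z_2 = (1.488 - 0.462757) / (1) = 1.0252,   |z_2| = 1.0252.
Moduli of all roots: 1.9508, 1.0252.
All moduli strictly greater than 1? Yes.
Verdict: Stationary.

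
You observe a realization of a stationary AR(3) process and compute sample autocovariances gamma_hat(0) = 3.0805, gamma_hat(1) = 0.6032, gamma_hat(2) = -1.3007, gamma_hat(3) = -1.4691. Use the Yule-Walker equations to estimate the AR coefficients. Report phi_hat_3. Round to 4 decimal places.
\hat\phi_{3} = -0.3520

The Yule-Walker equations for an AR(p) process read, in matrix form,
  Gamma_p phi = r_p,   with   (Gamma_p)_{ij} = gamma(|i - j|),
                       (r_p)_i = gamma(i),   i,j = 1..p.
Substitute the sample gammas (Toeplitz matrix and right-hand side of size 3):
  Gamma_p = [[3.0805, 0.6032, -1.3007], [0.6032, 3.0805, 0.6032], [-1.3007, 0.6032, 3.0805]]
  r_p     = [0.6032, -1.3007, -1.4691]
Written out (R1..R3):
  (R1) 3.0805 phi_1 + 0.6032 phi_2 - 1.3007 phi_3 = 0.6032
  (R2) 0.6032 phi_1 + 3.0805 phi_2 + 0.6032 phi_3 = -1.3007
  (R3) -1.3007 phi_1 + 0.6032 phi_2 + 3.0805 phi_3 = -1.4691
Gaussian elimination:
  R2 <- R2 - (0.6032/3.0805) R1 = R2 - (0.195812) R1:  2.962386 phi_2 + 0.857893 phi_3 = -1.418814
  R3 <- R3 - (-1.3007/3.0805) R1 = R3 - (-0.422237) R1:  0.857893 phi_2 + 2.531297 phi_3 = -1.214407
  R3 <- R3 - (0.857893/2.962386) R2 = R3 - (0.289595) R2:  2.282855 phi_3 = -0.803525
Back-substitution:
  phi_hat_3 = -0.803525 / 2.282855 = -0.351982
  phi_hat_2 = (-1.418814 - (0.857893)(-0.351982)) / 2.962386 = -0.377011
  phi_hat_1 = (0.6032 - (0.6032)(-0.377011) - (-1.3007)(-0.351982)) / 3.0805 = 0.121016
So phi_hat = [0.1210, -0.3770, -0.3520].
Therefore phi_hat_3 = -0.3520.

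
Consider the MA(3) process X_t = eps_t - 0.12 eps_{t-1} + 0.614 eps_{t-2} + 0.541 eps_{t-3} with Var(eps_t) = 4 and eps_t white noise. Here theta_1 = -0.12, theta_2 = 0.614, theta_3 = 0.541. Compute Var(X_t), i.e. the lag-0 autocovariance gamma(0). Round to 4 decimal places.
\gamma(0) = 6.7363

For an MA(q) process X_t = eps_t + sum_i theta_i eps_{t-i} with
Var(eps_t) = sigma^2, the variance is
  gamma(0) = sigma^2 * (1 + sum_i theta_i^2).
  sum_i theta_i^2 = (-0.12)^2 + (0.614)^2 + (0.541)^2 = 0.0144 + 0.376996 + 0.292681 = 0.684077.
  gamma(0) = 4 * (1 + 0.684077) = 4 * 1.684077 = 6.736308, which rounds to 6.7363.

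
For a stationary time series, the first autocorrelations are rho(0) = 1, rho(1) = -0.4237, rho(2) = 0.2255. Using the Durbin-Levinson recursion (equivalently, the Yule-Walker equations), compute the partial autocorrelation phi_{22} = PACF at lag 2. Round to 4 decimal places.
\phi_{22} = 0.0560

The PACF at lag k is phi_{kk}, the last component of the solution
to the Yule-Walker system G_k phi = r_k where
  (G_k)_{ij} = rho(|i - j|), (r_k)_i = rho(i), i,j = 1..k.
Equivalently, Durbin-Levinson gives phi_{kk} iteratively:
  phi_{11} = rho(1)
  phi_{kk} = [rho(k) - sum_{j=1..k-1} phi_{k-1,j} rho(k-j)]
            / [1 - sum_{j=1..k-1} phi_{k-1,j} rho(j)],
  phi_{k,j} = phi_{k-1,j} - phi_{kk} phi_{k-1,k-j},  j = 1..k-1.
Step k = 1:
  phi_11 = rho(1) = -0.4237.
Step k = 2:
  phi_22 = [rho(2) - phi_11 rho(1)] / [1 - phi_11 rho(1)] = [0.2255 - (-0.4237)(-0.4237)] / [1 - (-0.4237)(-0.4237)]
         = 0.04597831 / 0.82047831 = 0.056.
Therefore phi_{22} = 0.0560.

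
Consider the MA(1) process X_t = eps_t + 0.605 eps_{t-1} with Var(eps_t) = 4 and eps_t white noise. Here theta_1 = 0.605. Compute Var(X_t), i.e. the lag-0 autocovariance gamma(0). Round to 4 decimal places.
\gamma(0) = 5.4641

For an MA(q) process X_t = eps_t + sum_i theta_i eps_{t-i} with
Var(eps_t) = sigma^2, the variance is
  gamma(0) = sigma^2 * (1 + sum_i theta_i^2).
  sum_i theta_i^2 = (0.605)^2 = 0.366025.
  gamma(0) = 4 * (1 + 0.366025) = 4 * 1.366025 = 5.4641.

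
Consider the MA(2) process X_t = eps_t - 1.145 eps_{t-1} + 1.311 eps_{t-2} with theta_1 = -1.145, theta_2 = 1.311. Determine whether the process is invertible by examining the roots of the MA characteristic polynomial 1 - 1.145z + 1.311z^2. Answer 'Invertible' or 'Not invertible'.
\text{Not invertible}

The MA(q) characteristic polynomial is P(z) = 1 - 1.145z + 1.311z^2.
Invertibility requires all roots to lie outside the unit circle, i.e. |z| > 1 for every root.
Set 1 + (-1.145) z + (1.311) z^2 = 0, i.e. a z^2 + b z + c = 0 with a = 1.311, b = -1.145, c = 1.
Discriminant D = b^2 - 4ac = (-1.145)^2 - 4*(1.311)*1 = 1.311025 - (5.244) = -3.932975.
D < 0, so the roots are the complex-conjugate pair z = (-b +/- i sqrt(-D)) / (2a) = 0.4367 +/- 0.7564i.
For a conjugate pair |z|^2 = z * conj(z) = (product of roots) = c/a = 1/(1.311) = 0.762777, so |z| = sqrt(0.762777) = 0.8734 for both roots.
Moduli of all roots: 0.8734, 0.8734.
All moduli strictly greater than 1? No.
Verdict: Not invertible.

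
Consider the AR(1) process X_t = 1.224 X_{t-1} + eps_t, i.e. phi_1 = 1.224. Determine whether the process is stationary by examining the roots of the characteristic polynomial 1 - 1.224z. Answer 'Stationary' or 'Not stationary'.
\text{Not stationary}

The AR(p) characteristic polynomial is P(z) = 1 - 1.224z.
Stationarity requires all roots to lie outside the unit circle, i.e. |z| > 1 for every root.
This is linear in z: 1 + (-1.224) z = 0  =>  z = -1/(-1.224) = 0.816993,  |z| = 0.816993.
Moduli of all roots: 0.8170.
All moduli strictly greater than 1? No.
Verdict: Not stationary.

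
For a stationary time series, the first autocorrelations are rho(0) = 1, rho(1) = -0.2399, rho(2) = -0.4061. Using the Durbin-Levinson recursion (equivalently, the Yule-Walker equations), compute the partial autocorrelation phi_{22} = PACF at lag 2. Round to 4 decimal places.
\phi_{22} = -0.4920

The PACF at lag k is phi_{kk}, the last component of the solution
to the Yule-Walker system G_k phi = r_k where
  (G_k)_{ij} = rho(|i - j|), (r_k)_i = rho(i), i,j = 1..k.
Equivalently, Durbin-Levinson gives phi_{kk} iteratively:
  phi_{11} = rho(1)
  phi_{kk} = [rho(k) - sum_{j=1..k-1} phi_{k-1,j} rho(k-j)]
            / [1 - sum_{j=1..k-1} phi_{k-1,j} rho(j)],
  phi_{k,j} = phi_{k-1,j} - phi_{kk} phi_{k-1,k-j},  j = 1..k-1.
Step k = 1:
  phi_11 = rho(1) = -0.2399.
Step k = 2:
  phi_22 = [rho(2) - phi_11 rho(1)] / [1 - phi_11 rho(1)] = [-0.4061 - (-0.2399)(-0.2399)] / [1 - (-0.2399)(-0.2399)]
         = -0.46365201 / 0.94244799 = -0.492.
Therefore phi_{22} = -0.4920.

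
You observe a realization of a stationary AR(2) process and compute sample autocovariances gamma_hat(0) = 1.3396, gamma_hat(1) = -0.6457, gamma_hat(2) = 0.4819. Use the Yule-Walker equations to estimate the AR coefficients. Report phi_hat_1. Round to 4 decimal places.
\hat\phi_{1} = -0.4020

The Yule-Walker equations for an AR(p) process read, in matrix form,
  Gamma_p phi = r_p,   with   (Gamma_p)_{ij} = gamma(|i - j|),
                       (r_p)_i = gamma(i),   i,j = 1..p.
Substitute the sample gammas (Toeplitz matrix and right-hand side of size 2):
  Gamma_p = [[1.3396, -0.6457], [-0.6457, 1.3396]]
  r_p     = [-0.6457, 0.4819]
Written out:
  1.3396 phi_1 - 0.6457 phi_2 = -0.6457
  -0.6457 phi_1 + 1.3396 phi_2 = 0.4819
Solve by Cramer's rule:
  det = gamma(0)^2 - gamma(1)^2 = (1.3396)^2 - (-0.6457)^2 = 1.79452816 - 0.41692849 = 1.37759967
  phi_hat_1 = [gamma(1) gamma(0) - gamma(1) gamma(2)] / det = [(-0.6457)(1.3396) - (-0.6457)(0.4819)] / 1.37759967 = -0.55381689 / 1.37759967 = -0.402
  phi_hat_2 = [gamma(0) gamma(2) - gamma(1)^2] / det = [(1.3396)(0.4819) - (-0.6457)^2] / 1.37759967 = 0.22862475 / 1.37759967 = 0.166
So phi_hat = [-0.4020, 0.1660].
Therefore phi_hat_1 = -0.4020.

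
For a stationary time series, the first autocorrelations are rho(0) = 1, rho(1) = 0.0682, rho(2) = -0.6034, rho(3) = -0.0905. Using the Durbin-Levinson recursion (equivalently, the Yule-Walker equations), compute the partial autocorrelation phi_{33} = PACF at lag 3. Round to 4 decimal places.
\phi_{33} = 0.0280

The PACF at lag k is phi_{kk}, the last component of the solution
to the Yule-Walker system G_k phi = r_k where
  (G_k)_{ij} = rho(|i - j|), (r_k)_i = rho(i), i,j = 1..k.
Equivalently, Durbin-Levinson gives phi_{kk} iteratively:
  phi_{11} = rho(1)
  phi_{kk} = [rho(k) - sum_{j=1..k-1} phi_{k-1,j} rho(k-j)]
            / [1 - sum_{j=1..k-1} phi_{k-1,j} rho(j)],
  phi_{k,j} = phi_{k-1,j} - phi_{kk} phi_{k-1,k-j},  j = 1..k-1.
Step k = 1:
  phi_11 = rho(1) = 0.0682.
Step k = 2:
  phi_22 = [rho(2) - phi_11 rho(1)] / [1 - phi_11 rho(1)] = [-0.6034 - (0.0682)(0.0682)] / [1 - (0.0682)(0.0682)]
         = -0.60805124 / 0.99534876 = -0.610893.
  Update: phi_21 = phi_11 - phi_22 phi_11 = 0.0682 - (-0.610893)(0.0682) = 0.109863.
Step k = 3:
  phi_33 = [rho(3) - phi_21 rho(2) - phi_22 rho(1)] / [1 - phi_21 rho(1) - phi_22 rho(2)]
    numerator   = -0.0905 - (0.109863)(-0.6034) - (-0.610893)(0.0682) = 0.01745414
    denominator = 1 - (0.109863)(0.0682) - (-0.610893)(-0.6034) = 0.62389473
  phi_33 = 0.01745414 / 0.62389473 = 0.028.
Therefore phi_{33} = 0.0280.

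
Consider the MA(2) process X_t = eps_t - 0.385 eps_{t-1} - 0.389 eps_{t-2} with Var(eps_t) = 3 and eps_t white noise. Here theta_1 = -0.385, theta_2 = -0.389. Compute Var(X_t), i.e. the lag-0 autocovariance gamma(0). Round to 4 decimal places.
\gamma(0) = 3.8986

For an MA(q) process X_t = eps_t + sum_i theta_i eps_{t-i} with
Var(eps_t) = sigma^2, the variance is
  gamma(0) = sigma^2 * (1 + sum_i theta_i^2).
  sum_i theta_i^2 = (-0.385)^2 + (-0.389)^2 = 0.148225 + 0.151321 = 0.299546.
  gamma(0) = 3 * (1 + 0.299546) = 3 * 1.299546 = 3.898638, which rounds to 3.8986.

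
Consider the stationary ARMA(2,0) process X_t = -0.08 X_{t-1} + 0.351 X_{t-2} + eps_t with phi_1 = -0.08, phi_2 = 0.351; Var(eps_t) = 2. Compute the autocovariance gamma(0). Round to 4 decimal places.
\gamma(0) = 2.3162

Multiply the model equation by X_{t-k} and take expectations. With theta_0 = psi_0 = 1 and psi_j the MA(infinity) weights, this gives
  gamma(k) - sum_i phi_i gamma(k-i) = c_k,
  c_k = sigma^2 * sum_{j=k..q} theta_j psi_{j-k}   (c_k = 0 for k > q),
using gamma(-m) = gamma(m).
Pure AR (q = 0): c_0 = sigma^2 = 2, c_k = 0 for k >= 1.
Equations for k = 0, 1, 2 (AR order 2, c_2 = 0):
  (E0) gamma(0) = phi_1 gamma(1) + phi_2 gamma(2) + c_0
  (E1) gamma(1) = phi_1 gamma(0) + phi_2 gamma(1) + c_1
  (E2) gamma(2) = phi_1 gamma(1) + phi_2 gamma(0)
From (E1): gamma(1) = A gamma(0) + B with
  A = phi_1 / (1 - phi_2) = -0.08 / 0.649 = -0.123267,   B = c_1 / (1 - phi_2) = 0 / 0.649 = 0.
Insert (E2) into (E0): gamma(0) (1 - phi_2^2) = phi_1 (1 + phi_2) gamma(1) + c_0.
  phi_1 (1 + phi_2) = (-0.08)(1.351) = -0.10808,   1 - phi_2^2 = 0.876799.
Replace gamma(1) by A gamma(0) + B and collect gamma(0):
  gamma(0) [0.876799 - (-0.10808)(-0.123267)] = c_0 = 2
  gamma(0) * 0.863476 = 2
  gamma(0) = 2 / 0.863476 = 2.316219.
Therefore gamma(0) = 2.3162 (to 4 decimal places).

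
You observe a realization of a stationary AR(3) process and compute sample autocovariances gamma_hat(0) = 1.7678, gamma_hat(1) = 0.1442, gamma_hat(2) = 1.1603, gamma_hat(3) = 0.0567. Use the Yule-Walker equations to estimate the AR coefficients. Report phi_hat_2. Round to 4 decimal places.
\hat\phi_{2} = 0.6560

The Yule-Walker equations for an AR(p) process read, in matrix form,
  Gamma_p phi = r_p,   with   (Gamma_p)_{ij} = gamma(|i - j|),
                       (r_p)_i = gamma(i),   i,j = 1..p.
Substitute the sample gammas (Toeplitz matrix and right-hand side of size 3):
  Gamma_p = [[1.7678, 0.1442, 1.1603], [0.1442, 1.7678, 0.1442], [1.1603, 0.1442, 1.7678]]
  r_p     = [0.1442, 1.1603, 0.0567]
Written out (R1..R3):
  (R1) 1.7678 phi_1 + 0.1442 phi_2 + 1.1603 phi_3 = 0.1442
  (R2) 0.1442 phi_1 + 1.7678 phi_2 + 0.1442 phi_3 = 1.1603
  (R3) 1.1603 phi_1 + 0.1442 phi_2 + 1.7678 phi_3 = 0.0567
Gaussian elimination:
  R2 <- R2 - (0.1442/1.7678) R1 = R2 - (0.08157) R1:  1.756038 phi_2 + 0.049554 phi_3 = 1.148538
  R3 <- R3 - (1.1603/1.7678) R1 = R3 - (0.656353) R1:  0.049554 phi_2 + 1.006234 phi_3 = -0.037946
  R3 <- R3 - (0.049554/1.756038) R2 = R3 - (0.028219) R2:  1.004836 phi_3 = -0.070357
Back-substitution:
  phi_hat_3 = -0.070357 / 1.004836 = -0.070018
  phi_hat_2 = (1.148538 - (0.049554)(-0.070018)) / 1.756038 = 0.656027
  phi_hat_1 = (0.1442 - (0.1442)(0.656027) - (1.1603)(-0.070018)) / 1.7678 = 0.074015
So phi_hat = [0.0740, 0.6560, -0.0700].
Therefore phi_hat_2 = 0.6560.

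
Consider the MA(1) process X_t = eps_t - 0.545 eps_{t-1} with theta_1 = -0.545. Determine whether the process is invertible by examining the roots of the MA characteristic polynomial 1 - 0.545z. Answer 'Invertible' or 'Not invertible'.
\text{Invertible}

The MA(q) characteristic polynomial is P(z) = 1 - 0.545z.
Invertibility requires all roots to lie outside the unit circle, i.e. |z| > 1 for every root.
This is linear in z: 1 + (-0.545) z = 0  =>  z = -1/(-0.545) = 1.834862,  |z| = 1.834862.
Moduli of all roots: 1.8349.
All moduli strictly greater than 1? Yes.
Verdict: Invertible.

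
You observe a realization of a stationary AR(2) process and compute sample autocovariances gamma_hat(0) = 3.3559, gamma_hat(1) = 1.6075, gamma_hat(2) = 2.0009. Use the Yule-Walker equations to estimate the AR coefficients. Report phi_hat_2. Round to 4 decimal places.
\hat\phi_{2} = 0.4760

The Yule-Walker equations for an AR(p) process read, in matrix form,
  Gamma_p phi = r_p,   with   (Gamma_p)_{ij} = gamma(|i - j|),
                       (r_p)_i = gamma(i),   i,j = 1..p.
Substitute the sample gammas (Toeplitz matrix and right-hand side of size 2):
  Gamma_p = [[3.3559, 1.6075], [1.6075, 3.3559]]
  r_p     = [1.6075, 2.0009]
Written out:
  3.3559 phi_1 + 1.6075 phi_2 = 1.6075
  1.6075 phi_1 + 3.3559 phi_2 = 2.0009
Solve by Cramer's rule:
  det = gamma(0)^2 - gamma(1)^2 = (3.3559)^2 - (1.6075)^2 = 11.26206481 - 2.58405625 = 8.67800856
  phi_hat_1 = [gamma(1) gamma(0) - gamma(1) gamma(2)] / det = [(1.6075)(3.3559) - (1.6075)(2.0009)] / 8.67800856 = 2.1781625 / 8.67800856 = 0.251
  phi_hat_2 = [gamma(0) gamma(2) - gamma(1)^2] / det = [(3.3559)(2.0009) - (1.6075)^2] / 8.67800856 = 4.13076406 / 8.67800856 = 0.476
So phi_hat = [0.2510, 0.4760].
Therefore phi_hat_2 = 0.4760.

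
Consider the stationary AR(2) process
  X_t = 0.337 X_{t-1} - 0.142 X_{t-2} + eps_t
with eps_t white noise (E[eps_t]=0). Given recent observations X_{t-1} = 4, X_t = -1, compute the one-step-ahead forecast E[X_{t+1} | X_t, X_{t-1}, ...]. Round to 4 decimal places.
E[X_{t+1} \mid \mathcal F_t] = -0.9050

For an AR(p) model X_t = c + sum_i phi_i X_{t-i} + eps_t, the
one-step-ahead conditional mean is
  E[X_{t+1} | X_t, ...] = c + sum_i phi_i X_{t+1-i}.
Substitute known values:
  E[X_{t+1} | ...] = (0.337) * (-1) + (-0.142) * (4)
                   = -0.9050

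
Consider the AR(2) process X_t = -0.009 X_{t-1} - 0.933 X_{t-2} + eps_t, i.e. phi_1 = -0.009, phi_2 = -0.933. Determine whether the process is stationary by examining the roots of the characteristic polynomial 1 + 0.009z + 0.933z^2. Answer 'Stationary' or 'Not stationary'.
\text{Stationary}

The AR(p) characteristic polynomial is P(z) = 1 + 0.009z + 0.933z^2.
Stationarity requires all roots to lie outside the unit circle, i.e. |z| > 1 for every root.
Set 1 + (0.009) z + (0.933) z^2 = 0, i.e. a z^2 + b z + c = 0 with a = 0.933, b = 0.009, c = 1.
Discriminant D = b^2 - 4ac = (0.009)^2 - 4*(0.933)*1 = 0.000081 - (3.732) = -3.731919.
D < 0, so the roots are the complex-conjugate pair z = (-b +/- i sqrt(-D)) / (2a) = -0.0048 +/- 1.0353i.
For a conjugate pair |z|^2 = z * conj(z) = (product of roots) = c/a = 1/(0.933) = 1.071811, so |z| = sqrt(1.071811) = 1.0353 for both roots.
Moduli of all roots: 1.0353, 1.0353.
All moduli strictly greater than 1? Yes.
Verdict: Stationary.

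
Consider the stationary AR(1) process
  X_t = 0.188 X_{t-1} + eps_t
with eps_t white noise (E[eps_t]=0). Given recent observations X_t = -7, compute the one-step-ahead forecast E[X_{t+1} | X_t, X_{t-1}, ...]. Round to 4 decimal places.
E[X_{t+1} \mid \mathcal F_t] = -1.3160

For an AR(p) model X_t = c + sum_i phi_i X_{t-i} + eps_t, the
one-step-ahead conditional mean is
  E[X_{t+1} | X_t, ...] = c + sum_i phi_i X_{t+1-i}.
Substitute known values:
  E[X_{t+1} | ...] = (0.188) * (-7)
                   = -1.3160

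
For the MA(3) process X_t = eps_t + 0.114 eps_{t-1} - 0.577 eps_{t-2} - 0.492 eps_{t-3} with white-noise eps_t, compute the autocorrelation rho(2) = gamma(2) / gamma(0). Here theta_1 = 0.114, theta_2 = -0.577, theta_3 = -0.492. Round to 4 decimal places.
\rho(2) = -0.3987

For an MA(q) process with theta_0 = 1, the autocovariance is
  gamma(k) = sigma^2 * sum_{i=0..q-k} theta_i * theta_{i+k},
and rho(k) = gamma(k) / gamma(0). Sigma^2 cancels.
  numerator   = (1)*(-0.577) + (0.114)*(-0.492) = -0.633088.
  denominator = (1)^2 + (0.114)^2 + (-0.577)^2 + (-0.492)^2 = 1.587989.
  rho(2) = -0.633088 / 1.587989 = -0.3987.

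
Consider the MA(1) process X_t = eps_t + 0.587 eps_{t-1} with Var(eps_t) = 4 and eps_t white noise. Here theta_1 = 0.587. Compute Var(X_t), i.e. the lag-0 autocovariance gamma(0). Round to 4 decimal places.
\gamma(0) = 5.3783

For an MA(q) process X_t = eps_t + sum_i theta_i eps_{t-i} with
Var(eps_t) = sigma^2, the variance is
  gamma(0) = sigma^2 * (1 + sum_i theta_i^2).
  sum_i theta_i^2 = (0.587)^2 = 0.344569.
  gamma(0) = 4 * (1 + 0.344569) = 4 * 1.344569 = 5.378276, which rounds to 5.3783.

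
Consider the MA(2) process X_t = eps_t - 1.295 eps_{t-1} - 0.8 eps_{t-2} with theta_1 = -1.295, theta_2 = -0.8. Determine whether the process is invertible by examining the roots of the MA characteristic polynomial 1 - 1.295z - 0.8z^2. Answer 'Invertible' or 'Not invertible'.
\text{Not invertible}

The MA(q) characteristic polynomial is P(z) = 1 - 1.295z - 0.8z^2.
Invertibility requires all roots to lie outside the unit circle, i.e. |z| > 1 for every root.
Set 1 + (-1.295) z + (-0.8) z^2 = 0, i.e. a z^2 + b z + c = 0 with a = -0.8, b = -1.295, c = 1.
Discriminant D = b^2 - 4ac = (-1.295)^2 - 4*(-0.8)*1 = 1.677025 - (-3.2) = 4.877025.
D >= 0, so the roots are real: z = (-b +/- sqrt(D)) / (2a) = (1.295 +/- 2.208399) / (-1.6).
  z_1 = (1.295 + 2.208399) / (-1.6) = -2.1896,   |z_1| = 2.1896.
  z_2 = (1.295 - 2.208399) / (-1.6) = 0.5709,   |z_2| = 0.5709.
Moduli of all roots: 2.1896, 0.5709.
All moduli strictly greater than 1? No.
Verdict: Not invertible.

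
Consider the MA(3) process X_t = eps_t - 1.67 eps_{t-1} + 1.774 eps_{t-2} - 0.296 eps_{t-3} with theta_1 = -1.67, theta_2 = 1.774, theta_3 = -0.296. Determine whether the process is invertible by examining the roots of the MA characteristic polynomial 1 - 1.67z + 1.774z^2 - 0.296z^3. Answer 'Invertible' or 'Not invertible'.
\text{Not invertible}

The MA(q) characteristic polynomial is P(z) = 1 - 1.67z + 1.774z^2 - 0.296z^3.
Invertibility requires all roots to lie outside the unit circle, i.e. |z| > 1 for every root.
Degree 3: look for a simple real root z0 first, then factor out (1 - z/z0) and solve the remaining quadratic.
Testing z0 = 5: P(5) = 1 + (-1.67)(5) + (1.774)(5)^2 + (-0.296)(5)^3
  = 1 + (-8.35) + (44.35) + (-37) = 0.  So z_0 = 5 is a root, |z_0| = 5.
Divide out the factor (1 - 0.2 z) = (1 - z/z0) (since 1/z0 = 0.2):
  P(z) = (1 - 0.2 z)(1 + (-1.47) z + (1.48) z^2)
  [check: z-coef -1.47 - (0.2) = -1.67; z^2-coef 1.48 - (0.2)(-1.47) = 1.774; z^3-coef -(0.2)(1.48) = -0.296.]
Remaining roots from the quadratic factor 1 + (-1.47) z + (1.48) z^2:
  Set 1 + (-1.47) z + (1.48) z^2 = 0, i.e. a z^2 + b z + c = 0 with a = 1.48, b = -1.47, c = 1.
  Discriminant D = b^2 - 4ac = (-1.47)^2 - 4*(1.48)*1 = 2.1609 - (5.92) = -3.7591.
  D < 0, so the roots are the complex-conjugate pair z = (-b +/- i sqrt(-D)) / (2a) = 0.4966 +/- 0.655i.
  For a conjugate pair |z|^2 = z * conj(z) = (product of roots) = c/a = 1/(1.48) = 0.675676, so |z| = sqrt(0.675676) = 0.822 for both roots.
Moduli of all roots: 5.0000, 0.8220, 0.8220.
All moduli strictly greater than 1? No.
Verdict: Not invertible.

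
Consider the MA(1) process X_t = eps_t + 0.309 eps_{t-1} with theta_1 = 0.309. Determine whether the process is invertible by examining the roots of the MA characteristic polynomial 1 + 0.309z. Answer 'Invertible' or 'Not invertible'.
\text{Invertible}

The MA(q) characteristic polynomial is P(z) = 1 + 0.309z.
Invertibility requires all roots to lie outside the unit circle, i.e. |z| > 1 for every root.
This is linear in z: 1 + (0.309) z = 0  =>  z = -1/(0.309) = -3.236246,  |z| = 3.236246.
Moduli of all roots: 3.2362.
All moduli strictly greater than 1? Yes.
Verdict: Invertible.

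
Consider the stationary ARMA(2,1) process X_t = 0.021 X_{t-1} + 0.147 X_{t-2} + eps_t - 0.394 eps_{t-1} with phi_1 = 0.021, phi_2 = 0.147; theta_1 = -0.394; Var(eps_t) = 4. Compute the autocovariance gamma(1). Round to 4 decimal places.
\gamma(1) = -1.7332

Multiply the model equation by X_{t-k} and take expectations. With theta_0 = psi_0 = 1 and psi_j the MA(infinity) weights, this gives
  gamma(k) - sum_i phi_i gamma(k-i) = c_k,
  c_k = sigma^2 * sum_{j=k..q} theta_j psi_{j-k}   (c_k = 0 for k > q),
using gamma(-m) = gamma(m).
psi-weights needed (psi_j = theta_j + sum_i phi_i psi_{j-i}):
  psi_1 = theta_1 + phi_1 = -0.394 + (0.021) = -0.373
Right-hand sides:
  c_0 = sigma^2 (1 + theta_1 psi_1) = 4 * (1 + (-0.394)(-0.373)) = 4 * 1.146962 = 4.587848
  c_1 = sigma^2 theta_1 = 4 * (-0.394) = -1.576
  c_2 = 0
Equations for k = 0, 1, 2 (AR order 2, c_2 = 0):
  (E0) gamma(0) = phi_1 gamma(1) + phi_2 gamma(2) + c_0
  (E1) gamma(1) = phi_1 gamma(0) + phi_2 gamma(1) + c_1
  (E2) gamma(2) = phi_1 gamma(1) + phi_2 gamma(0)
From (E1): gamma(1) = A gamma(0) + B with
  A = phi_1 / (1 - phi_2) = 0.021 / 0.853 = 0.024619,   B = c_1 / (1 - phi_2) = -1.576 / 0.853 = -1.847597.
Insert (E2) into (E0): gamma(0) (1 - phi_2^2) = phi_1 (1 + phi_2) gamma(1) + c_0.
  phi_1 (1 + phi_2) = (0.021)(1.147) = 0.024087,   1 - phi_2^2 = 0.978391.
Replace gamma(1) by A gamma(0) + B and collect gamma(0):
  gamma(0) [0.978391 - (0.024087)(0.024619)] = (0.024087)(-1.847597) + 4.587848
  gamma(0) * 0.977798 = 4.543345
  gamma(0) = 4.543345 / 0.977798 = 4.646507.
  gamma(1) = A gamma(0) + B = (0.024619)(4.646507) + (-1.847597) = -1.733204.
Therefore gamma(1) = -1.7332 (to 4 decimal places).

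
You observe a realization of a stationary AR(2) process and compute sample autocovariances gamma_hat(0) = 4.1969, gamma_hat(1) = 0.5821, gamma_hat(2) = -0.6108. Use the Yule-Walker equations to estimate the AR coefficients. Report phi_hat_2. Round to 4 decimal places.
\hat\phi_{2} = -0.1680

The Yule-Walker equations for an AR(p) process read, in matrix form,
  Gamma_p phi = r_p,   with   (Gamma_p)_{ij} = gamma(|i - j|),
                       (r_p)_i = gamma(i),   i,j = 1..p.
Substitute the sample gammas (Toeplitz matrix and right-hand side of size 2):
  Gamma_p = [[4.1969, 0.5821], [0.5821, 4.1969]]
  r_p     = [0.5821, -0.6108]
Written out:
  4.1969 phi_1 + 0.5821 phi_2 = 0.5821
  0.5821 phi_1 + 4.1969 phi_2 = -0.6108
Solve by Cramer's rule:
  det = gamma(0)^2 - gamma(1)^2 = (4.1969)^2 - (0.5821)^2 = 17.61396961 - 0.33884041 = 17.2751292
  phi_hat_1 = [gamma(1) gamma(0) - gamma(1) gamma(2)] / det = [(0.5821)(4.1969) - (0.5821)(-0.6108)] / 17.2751292 = 2.79856217 / 17.2751292 = 0.162
  phi_hat_2 = [gamma(0) gamma(2) - gamma(1)^2] / det = [(4.1969)(-0.6108) - (0.5821)^2] / 17.2751292 = -2.90230693 / 17.2751292 = -0.168
So phi_hat = [0.1620, -0.1680].
Therefore phi_hat_2 = -0.1680.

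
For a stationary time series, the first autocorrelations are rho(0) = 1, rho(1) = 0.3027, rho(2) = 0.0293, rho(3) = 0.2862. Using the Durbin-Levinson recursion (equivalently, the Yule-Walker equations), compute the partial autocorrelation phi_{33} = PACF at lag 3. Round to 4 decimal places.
\phi_{33} = 0.3290

The PACF at lag k is phi_{kk}, the last component of the solution
to the Yule-Walker system G_k phi = r_k where
  (G_k)_{ij} = rho(|i - j|), (r_k)_i = rho(i), i,j = 1..k.
Equivalently, Durbin-Levinson gives phi_{kk} iteratively:
  phi_{11} = rho(1)
  phi_{kk} = [rho(k) - sum_{j=1..k-1} phi_{k-1,j} rho(k-j)]
            / [1 - sum_{j=1..k-1} phi_{k-1,j} rho(j)],
  phi_{k,j} = phi_{k-1,j} - phi_{kk} phi_{k-1,k-j},  j = 1..k-1.
Step k = 1:
  phi_11 = rho(1) = 0.3027.
Step k = 2:
  phi_22 = [rho(2) - phi_11 rho(1)] / [1 - phi_11 rho(1)] = [0.0293 - (0.3027)(0.3027)] / [1 - (0.3027)(0.3027)]
         = -0.06232729 / 0.90837271 = -0.068614.
  Update: phi_21 = phi_11 - phi_22 phi_11 = 0.3027 - (-0.068614)(0.3027) = 0.32347.
Step k = 3:
  phi_33 = [rho(3) - phi_21 rho(2) - phi_22 rho(1)] / [1 - phi_21 rho(1) - phi_22 rho(2)]
    numerator   = 0.2862 - (0.32347)(0.0293) - (-0.068614)(0.3027) = 0.29749187
    denominator = 1 - (0.32347)(0.3027) - (-0.068614)(0.0293) = 0.90409617
  phi_33 = 0.29749187 / 0.90409617 = 0.329.
Therefore phi_{33} = 0.3290.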